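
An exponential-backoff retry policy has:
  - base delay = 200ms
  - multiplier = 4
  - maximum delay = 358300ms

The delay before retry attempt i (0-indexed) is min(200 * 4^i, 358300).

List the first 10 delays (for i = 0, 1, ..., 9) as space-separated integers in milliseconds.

Computing each delay:
  i=0: min(200*4^0, 358300) = 200
  i=1: min(200*4^1, 358300) = 800
  i=2: min(200*4^2, 358300) = 3200
  i=3: min(200*4^3, 358300) = 12800
  i=4: min(200*4^4, 358300) = 51200
  i=5: min(200*4^5, 358300) = 204800
  i=6: min(200*4^6, 358300) = 358300
  i=7: min(200*4^7, 358300) = 358300
  i=8: min(200*4^8, 358300) = 358300
  i=9: min(200*4^9, 358300) = 358300

Answer: 200 800 3200 12800 51200 204800 358300 358300 358300 358300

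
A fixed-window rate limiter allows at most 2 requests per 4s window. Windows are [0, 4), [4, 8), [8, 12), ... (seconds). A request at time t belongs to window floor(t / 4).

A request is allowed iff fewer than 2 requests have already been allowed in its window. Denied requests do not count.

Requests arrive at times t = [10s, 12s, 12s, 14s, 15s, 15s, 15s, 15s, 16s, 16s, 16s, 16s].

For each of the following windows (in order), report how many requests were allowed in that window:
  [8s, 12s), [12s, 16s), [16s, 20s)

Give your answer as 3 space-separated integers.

Processing requests:
  req#1 t=10s (window 2): ALLOW
  req#2 t=12s (window 3): ALLOW
  req#3 t=12s (window 3): ALLOW
  req#4 t=14s (window 3): DENY
  req#5 t=15s (window 3): DENY
  req#6 t=15s (window 3): DENY
  req#7 t=15s (window 3): DENY
  req#8 t=15s (window 3): DENY
  req#9 t=16s (window 4): ALLOW
  req#10 t=16s (window 4): ALLOW
  req#11 t=16s (window 4): DENY
  req#12 t=16s (window 4): DENY

Allowed counts by window: 1 2 2

Answer: 1 2 2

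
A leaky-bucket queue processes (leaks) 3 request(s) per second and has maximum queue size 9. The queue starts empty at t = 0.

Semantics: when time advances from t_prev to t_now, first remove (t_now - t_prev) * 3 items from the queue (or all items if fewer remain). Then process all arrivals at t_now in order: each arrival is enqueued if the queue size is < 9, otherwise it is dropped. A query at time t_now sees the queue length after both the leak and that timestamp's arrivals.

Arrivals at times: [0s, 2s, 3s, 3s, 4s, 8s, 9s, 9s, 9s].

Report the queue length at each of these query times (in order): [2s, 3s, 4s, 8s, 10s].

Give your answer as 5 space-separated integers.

Queue lengths at query times:
  query t=2s: backlog = 1
  query t=3s: backlog = 2
  query t=4s: backlog = 1
  query t=8s: backlog = 1
  query t=10s: backlog = 0

Answer: 1 2 1 1 0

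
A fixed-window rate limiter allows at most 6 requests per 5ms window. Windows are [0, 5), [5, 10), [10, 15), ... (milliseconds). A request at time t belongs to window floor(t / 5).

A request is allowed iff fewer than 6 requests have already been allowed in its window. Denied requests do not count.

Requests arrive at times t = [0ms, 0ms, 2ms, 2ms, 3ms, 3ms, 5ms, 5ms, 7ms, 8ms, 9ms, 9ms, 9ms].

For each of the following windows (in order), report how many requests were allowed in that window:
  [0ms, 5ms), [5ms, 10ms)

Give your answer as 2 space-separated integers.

Processing requests:
  req#1 t=0ms (window 0): ALLOW
  req#2 t=0ms (window 0): ALLOW
  req#3 t=2ms (window 0): ALLOW
  req#4 t=2ms (window 0): ALLOW
  req#5 t=3ms (window 0): ALLOW
  req#6 t=3ms (window 0): ALLOW
  req#7 t=5ms (window 1): ALLOW
  req#8 t=5ms (window 1): ALLOW
  req#9 t=7ms (window 1): ALLOW
  req#10 t=8ms (window 1): ALLOW
  req#11 t=9ms (window 1): ALLOW
  req#12 t=9ms (window 1): ALLOW
  req#13 t=9ms (window 1): DENY

Allowed counts by window: 6 6

Answer: 6 6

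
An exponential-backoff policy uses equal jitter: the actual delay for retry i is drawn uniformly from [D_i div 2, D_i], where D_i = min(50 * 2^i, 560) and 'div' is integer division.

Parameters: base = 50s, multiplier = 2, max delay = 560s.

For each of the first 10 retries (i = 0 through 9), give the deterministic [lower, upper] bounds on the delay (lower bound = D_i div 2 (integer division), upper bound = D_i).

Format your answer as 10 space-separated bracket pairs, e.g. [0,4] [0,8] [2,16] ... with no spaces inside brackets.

Computing bounds per retry:
  i=0: D_i=min(50*2^0,560)=50, bounds=[25,50]
  i=1: D_i=min(50*2^1,560)=100, bounds=[50,100]
  i=2: D_i=min(50*2^2,560)=200, bounds=[100,200]
  i=3: D_i=min(50*2^3,560)=400, bounds=[200,400]
  i=4: D_i=min(50*2^4,560)=560, bounds=[280,560]
  i=5: D_i=min(50*2^5,560)=560, bounds=[280,560]
  i=6: D_i=min(50*2^6,560)=560, bounds=[280,560]
  i=7: D_i=min(50*2^7,560)=560, bounds=[280,560]
  i=8: D_i=min(50*2^8,560)=560, bounds=[280,560]
  i=9: D_i=min(50*2^9,560)=560, bounds=[280,560]

Answer: [25,50] [50,100] [100,200] [200,400] [280,560] [280,560] [280,560] [280,560] [280,560] [280,560]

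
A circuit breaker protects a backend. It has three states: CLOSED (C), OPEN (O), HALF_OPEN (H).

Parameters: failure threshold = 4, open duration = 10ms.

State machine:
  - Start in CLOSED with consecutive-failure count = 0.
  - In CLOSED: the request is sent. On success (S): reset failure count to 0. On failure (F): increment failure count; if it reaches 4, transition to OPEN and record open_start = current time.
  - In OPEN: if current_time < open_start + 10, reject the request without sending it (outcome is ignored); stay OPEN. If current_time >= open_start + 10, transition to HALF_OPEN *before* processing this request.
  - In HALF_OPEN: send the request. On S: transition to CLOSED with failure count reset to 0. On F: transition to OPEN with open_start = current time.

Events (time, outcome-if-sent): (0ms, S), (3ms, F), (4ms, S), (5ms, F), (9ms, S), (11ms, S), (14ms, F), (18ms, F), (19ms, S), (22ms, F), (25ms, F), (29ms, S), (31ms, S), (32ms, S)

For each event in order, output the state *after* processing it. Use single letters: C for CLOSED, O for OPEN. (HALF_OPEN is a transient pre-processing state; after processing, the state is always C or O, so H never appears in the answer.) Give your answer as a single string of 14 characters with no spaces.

Answer: CCCCCCCCCCCCCC

Derivation:
State after each event:
  event#1 t=0ms outcome=S: state=CLOSED
  event#2 t=3ms outcome=F: state=CLOSED
  event#3 t=4ms outcome=S: state=CLOSED
  event#4 t=5ms outcome=F: state=CLOSED
  event#5 t=9ms outcome=S: state=CLOSED
  event#6 t=11ms outcome=S: state=CLOSED
  event#7 t=14ms outcome=F: state=CLOSED
  event#8 t=18ms outcome=F: state=CLOSED
  event#9 t=19ms outcome=S: state=CLOSED
  event#10 t=22ms outcome=F: state=CLOSED
  event#11 t=25ms outcome=F: state=CLOSED
  event#12 t=29ms outcome=S: state=CLOSED
  event#13 t=31ms outcome=S: state=CLOSED
  event#14 t=32ms outcome=S: state=CLOSED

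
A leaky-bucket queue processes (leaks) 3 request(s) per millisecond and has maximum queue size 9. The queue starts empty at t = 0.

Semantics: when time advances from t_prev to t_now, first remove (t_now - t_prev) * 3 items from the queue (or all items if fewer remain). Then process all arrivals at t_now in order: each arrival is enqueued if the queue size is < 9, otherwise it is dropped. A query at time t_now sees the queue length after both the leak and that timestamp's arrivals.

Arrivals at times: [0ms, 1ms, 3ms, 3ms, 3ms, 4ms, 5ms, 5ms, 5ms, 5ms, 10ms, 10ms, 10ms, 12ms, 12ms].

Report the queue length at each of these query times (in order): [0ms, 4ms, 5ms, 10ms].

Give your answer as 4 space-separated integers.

Queue lengths at query times:
  query t=0ms: backlog = 1
  query t=4ms: backlog = 1
  query t=5ms: backlog = 4
  query t=10ms: backlog = 3

Answer: 1 1 4 3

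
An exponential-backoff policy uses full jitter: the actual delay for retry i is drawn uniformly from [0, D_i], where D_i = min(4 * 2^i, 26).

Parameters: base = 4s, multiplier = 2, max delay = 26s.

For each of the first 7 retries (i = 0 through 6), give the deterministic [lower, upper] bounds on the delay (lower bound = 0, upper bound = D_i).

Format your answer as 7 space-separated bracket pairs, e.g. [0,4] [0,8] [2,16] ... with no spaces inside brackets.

Computing bounds per retry:
  i=0: D_i=min(4*2^0,26)=4, bounds=[0,4]
  i=1: D_i=min(4*2^1,26)=8, bounds=[0,8]
  i=2: D_i=min(4*2^2,26)=16, bounds=[0,16]
  i=3: D_i=min(4*2^3,26)=26, bounds=[0,26]
  i=4: D_i=min(4*2^4,26)=26, bounds=[0,26]
  i=5: D_i=min(4*2^5,26)=26, bounds=[0,26]
  i=6: D_i=min(4*2^6,26)=26, bounds=[0,26]

Answer: [0,4] [0,8] [0,16] [0,26] [0,26] [0,26] [0,26]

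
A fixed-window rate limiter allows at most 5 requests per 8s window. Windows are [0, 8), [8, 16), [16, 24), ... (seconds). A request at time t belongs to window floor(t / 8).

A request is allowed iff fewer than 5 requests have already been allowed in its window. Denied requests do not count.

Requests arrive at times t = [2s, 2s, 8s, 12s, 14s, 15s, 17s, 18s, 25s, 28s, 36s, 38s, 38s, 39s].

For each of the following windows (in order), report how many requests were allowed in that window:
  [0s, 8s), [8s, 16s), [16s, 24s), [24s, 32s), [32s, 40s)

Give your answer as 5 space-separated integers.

Answer: 2 4 2 2 4

Derivation:
Processing requests:
  req#1 t=2s (window 0): ALLOW
  req#2 t=2s (window 0): ALLOW
  req#3 t=8s (window 1): ALLOW
  req#4 t=12s (window 1): ALLOW
  req#5 t=14s (window 1): ALLOW
  req#6 t=15s (window 1): ALLOW
  req#7 t=17s (window 2): ALLOW
  req#8 t=18s (window 2): ALLOW
  req#9 t=25s (window 3): ALLOW
  req#10 t=28s (window 3): ALLOW
  req#11 t=36s (window 4): ALLOW
  req#12 t=38s (window 4): ALLOW
  req#13 t=38s (window 4): ALLOW
  req#14 t=39s (window 4): ALLOW

Allowed counts by window: 2 4 2 2 4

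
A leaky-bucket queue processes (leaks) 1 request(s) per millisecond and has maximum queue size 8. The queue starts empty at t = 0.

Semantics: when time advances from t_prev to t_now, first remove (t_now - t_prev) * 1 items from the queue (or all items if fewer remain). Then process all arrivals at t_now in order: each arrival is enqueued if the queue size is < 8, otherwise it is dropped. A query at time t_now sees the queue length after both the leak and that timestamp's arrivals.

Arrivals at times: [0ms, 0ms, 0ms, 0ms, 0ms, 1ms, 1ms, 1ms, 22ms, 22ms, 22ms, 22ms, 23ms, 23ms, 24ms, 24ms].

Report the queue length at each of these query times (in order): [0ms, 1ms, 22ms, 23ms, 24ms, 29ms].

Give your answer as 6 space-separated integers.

Answer: 5 7 4 5 6 1

Derivation:
Queue lengths at query times:
  query t=0ms: backlog = 5
  query t=1ms: backlog = 7
  query t=22ms: backlog = 4
  query t=23ms: backlog = 5
  query t=24ms: backlog = 6
  query t=29ms: backlog = 1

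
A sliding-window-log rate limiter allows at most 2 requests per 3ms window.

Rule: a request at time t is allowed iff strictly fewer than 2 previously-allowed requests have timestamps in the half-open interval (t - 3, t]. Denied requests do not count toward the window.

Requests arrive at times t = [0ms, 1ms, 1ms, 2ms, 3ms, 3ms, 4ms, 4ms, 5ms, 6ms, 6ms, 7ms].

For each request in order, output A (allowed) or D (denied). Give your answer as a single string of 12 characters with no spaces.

Answer: AADDADADDADA

Derivation:
Tracking allowed requests in the window:
  req#1 t=0ms: ALLOW
  req#2 t=1ms: ALLOW
  req#3 t=1ms: DENY
  req#4 t=2ms: DENY
  req#5 t=3ms: ALLOW
  req#6 t=3ms: DENY
  req#7 t=4ms: ALLOW
  req#8 t=4ms: DENY
  req#9 t=5ms: DENY
  req#10 t=6ms: ALLOW
  req#11 t=6ms: DENY
  req#12 t=7ms: ALLOW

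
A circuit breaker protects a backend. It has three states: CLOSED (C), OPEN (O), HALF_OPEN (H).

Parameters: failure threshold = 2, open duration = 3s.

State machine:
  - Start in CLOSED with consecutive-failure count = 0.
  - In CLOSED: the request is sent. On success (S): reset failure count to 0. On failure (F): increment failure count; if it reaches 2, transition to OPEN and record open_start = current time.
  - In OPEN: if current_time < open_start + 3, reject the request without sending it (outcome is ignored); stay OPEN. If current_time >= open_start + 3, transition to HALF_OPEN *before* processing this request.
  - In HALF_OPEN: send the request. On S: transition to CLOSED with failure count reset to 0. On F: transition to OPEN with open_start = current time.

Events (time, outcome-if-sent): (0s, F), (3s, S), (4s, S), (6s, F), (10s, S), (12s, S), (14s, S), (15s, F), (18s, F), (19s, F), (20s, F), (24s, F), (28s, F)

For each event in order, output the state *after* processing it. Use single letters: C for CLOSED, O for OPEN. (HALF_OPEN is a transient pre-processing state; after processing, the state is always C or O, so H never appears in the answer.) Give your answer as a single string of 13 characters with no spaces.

State after each event:
  event#1 t=0s outcome=F: state=CLOSED
  event#2 t=3s outcome=S: state=CLOSED
  event#3 t=4s outcome=S: state=CLOSED
  event#4 t=6s outcome=F: state=CLOSED
  event#5 t=10s outcome=S: state=CLOSED
  event#6 t=12s outcome=S: state=CLOSED
  event#7 t=14s outcome=S: state=CLOSED
  event#8 t=15s outcome=F: state=CLOSED
  event#9 t=18s outcome=F: state=OPEN
  event#10 t=19s outcome=F: state=OPEN
  event#11 t=20s outcome=F: state=OPEN
  event#12 t=24s outcome=F: state=OPEN
  event#13 t=28s outcome=F: state=OPEN

Answer: CCCCCCCCOOOOO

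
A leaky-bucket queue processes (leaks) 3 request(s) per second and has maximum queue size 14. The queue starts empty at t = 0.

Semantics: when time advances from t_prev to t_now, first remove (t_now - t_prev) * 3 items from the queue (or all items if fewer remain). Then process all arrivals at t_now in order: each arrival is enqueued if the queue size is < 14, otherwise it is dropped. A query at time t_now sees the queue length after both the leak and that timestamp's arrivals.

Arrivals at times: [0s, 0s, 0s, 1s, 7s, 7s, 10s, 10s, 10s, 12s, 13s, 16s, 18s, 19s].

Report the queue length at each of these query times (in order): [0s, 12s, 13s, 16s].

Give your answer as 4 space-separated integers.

Answer: 3 1 1 1

Derivation:
Queue lengths at query times:
  query t=0s: backlog = 3
  query t=12s: backlog = 1
  query t=13s: backlog = 1
  query t=16s: backlog = 1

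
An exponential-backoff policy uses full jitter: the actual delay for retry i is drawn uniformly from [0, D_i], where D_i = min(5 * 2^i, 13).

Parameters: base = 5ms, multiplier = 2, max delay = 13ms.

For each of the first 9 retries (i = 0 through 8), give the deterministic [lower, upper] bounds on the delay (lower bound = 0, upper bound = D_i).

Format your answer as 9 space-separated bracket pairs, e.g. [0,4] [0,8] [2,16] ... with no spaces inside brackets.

Computing bounds per retry:
  i=0: D_i=min(5*2^0,13)=5, bounds=[0,5]
  i=1: D_i=min(5*2^1,13)=10, bounds=[0,10]
  i=2: D_i=min(5*2^2,13)=13, bounds=[0,13]
  i=3: D_i=min(5*2^3,13)=13, bounds=[0,13]
  i=4: D_i=min(5*2^4,13)=13, bounds=[0,13]
  i=5: D_i=min(5*2^5,13)=13, bounds=[0,13]
  i=6: D_i=min(5*2^6,13)=13, bounds=[0,13]
  i=7: D_i=min(5*2^7,13)=13, bounds=[0,13]
  i=8: D_i=min(5*2^8,13)=13, bounds=[0,13]

Answer: [0,5] [0,10] [0,13] [0,13] [0,13] [0,13] [0,13] [0,13] [0,13]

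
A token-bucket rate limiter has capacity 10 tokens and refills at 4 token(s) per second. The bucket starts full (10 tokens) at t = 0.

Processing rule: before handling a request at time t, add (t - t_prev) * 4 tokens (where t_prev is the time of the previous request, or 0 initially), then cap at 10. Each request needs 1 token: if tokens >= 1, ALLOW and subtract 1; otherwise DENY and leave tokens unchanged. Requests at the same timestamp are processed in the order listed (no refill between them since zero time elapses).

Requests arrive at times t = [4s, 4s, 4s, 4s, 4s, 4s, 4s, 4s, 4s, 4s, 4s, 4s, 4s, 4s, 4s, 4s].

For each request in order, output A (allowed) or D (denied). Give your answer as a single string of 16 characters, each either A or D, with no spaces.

Simulating step by step:
  req#1 t=4s: ALLOW
  req#2 t=4s: ALLOW
  req#3 t=4s: ALLOW
  req#4 t=4s: ALLOW
  req#5 t=4s: ALLOW
  req#6 t=4s: ALLOW
  req#7 t=4s: ALLOW
  req#8 t=4s: ALLOW
  req#9 t=4s: ALLOW
  req#10 t=4s: ALLOW
  req#11 t=4s: DENY
  req#12 t=4s: DENY
  req#13 t=4s: DENY
  req#14 t=4s: DENY
  req#15 t=4s: DENY
  req#16 t=4s: DENY

Answer: AAAAAAAAAADDDDDD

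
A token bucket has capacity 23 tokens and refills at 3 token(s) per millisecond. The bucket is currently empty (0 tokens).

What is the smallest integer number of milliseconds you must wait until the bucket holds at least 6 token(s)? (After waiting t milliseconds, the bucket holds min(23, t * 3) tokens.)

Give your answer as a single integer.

Answer: 2

Derivation:
Need t * 3 >= 6, so t >= 6/3.
Smallest integer t = ceil(6/3) = 2.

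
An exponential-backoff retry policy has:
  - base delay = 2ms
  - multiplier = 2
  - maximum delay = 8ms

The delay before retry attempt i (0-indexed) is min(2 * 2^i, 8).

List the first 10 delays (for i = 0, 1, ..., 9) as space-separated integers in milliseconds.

Answer: 2 4 8 8 8 8 8 8 8 8

Derivation:
Computing each delay:
  i=0: min(2*2^0, 8) = 2
  i=1: min(2*2^1, 8) = 4
  i=2: min(2*2^2, 8) = 8
  i=3: min(2*2^3, 8) = 8
  i=4: min(2*2^4, 8) = 8
  i=5: min(2*2^5, 8) = 8
  i=6: min(2*2^6, 8) = 8
  i=7: min(2*2^7, 8) = 8
  i=8: min(2*2^8, 8) = 8
  i=9: min(2*2^9, 8) = 8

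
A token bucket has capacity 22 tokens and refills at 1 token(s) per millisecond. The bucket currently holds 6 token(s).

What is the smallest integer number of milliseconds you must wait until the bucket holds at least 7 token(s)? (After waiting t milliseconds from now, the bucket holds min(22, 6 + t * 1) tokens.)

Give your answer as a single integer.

Need 6 + t * 1 >= 7, so t >= 1/1.
Smallest integer t = ceil(1/1) = 1.

Answer: 1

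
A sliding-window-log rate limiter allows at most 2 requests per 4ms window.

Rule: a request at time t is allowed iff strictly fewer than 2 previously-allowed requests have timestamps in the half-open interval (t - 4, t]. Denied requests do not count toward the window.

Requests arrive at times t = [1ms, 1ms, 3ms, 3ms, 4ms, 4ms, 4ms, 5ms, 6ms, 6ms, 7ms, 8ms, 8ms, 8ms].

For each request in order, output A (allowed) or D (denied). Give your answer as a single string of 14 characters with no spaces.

Tracking allowed requests in the window:
  req#1 t=1ms: ALLOW
  req#2 t=1ms: ALLOW
  req#3 t=3ms: DENY
  req#4 t=3ms: DENY
  req#5 t=4ms: DENY
  req#6 t=4ms: DENY
  req#7 t=4ms: DENY
  req#8 t=5ms: ALLOW
  req#9 t=6ms: ALLOW
  req#10 t=6ms: DENY
  req#11 t=7ms: DENY
  req#12 t=8ms: DENY
  req#13 t=8ms: DENY
  req#14 t=8ms: DENY

Answer: AADDDDDAADDDDD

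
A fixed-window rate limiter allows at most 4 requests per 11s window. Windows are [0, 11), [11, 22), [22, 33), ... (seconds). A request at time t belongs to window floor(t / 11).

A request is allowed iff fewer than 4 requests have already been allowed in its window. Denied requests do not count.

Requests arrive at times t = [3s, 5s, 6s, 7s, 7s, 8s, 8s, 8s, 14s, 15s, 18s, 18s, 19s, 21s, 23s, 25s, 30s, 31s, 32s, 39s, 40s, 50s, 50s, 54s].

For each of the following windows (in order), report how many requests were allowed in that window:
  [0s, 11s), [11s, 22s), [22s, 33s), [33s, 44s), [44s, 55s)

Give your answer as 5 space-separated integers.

Answer: 4 4 4 2 3

Derivation:
Processing requests:
  req#1 t=3s (window 0): ALLOW
  req#2 t=5s (window 0): ALLOW
  req#3 t=6s (window 0): ALLOW
  req#4 t=7s (window 0): ALLOW
  req#5 t=7s (window 0): DENY
  req#6 t=8s (window 0): DENY
  req#7 t=8s (window 0): DENY
  req#8 t=8s (window 0): DENY
  req#9 t=14s (window 1): ALLOW
  req#10 t=15s (window 1): ALLOW
  req#11 t=18s (window 1): ALLOW
  req#12 t=18s (window 1): ALLOW
  req#13 t=19s (window 1): DENY
  req#14 t=21s (window 1): DENY
  req#15 t=23s (window 2): ALLOW
  req#16 t=25s (window 2): ALLOW
  req#17 t=30s (window 2): ALLOW
  req#18 t=31s (window 2): ALLOW
  req#19 t=32s (window 2): DENY
  req#20 t=39s (window 3): ALLOW
  req#21 t=40s (window 3): ALLOW
  req#22 t=50s (window 4): ALLOW
  req#23 t=50s (window 4): ALLOW
  req#24 t=54s (window 4): ALLOW

Allowed counts by window: 4 4 4 2 3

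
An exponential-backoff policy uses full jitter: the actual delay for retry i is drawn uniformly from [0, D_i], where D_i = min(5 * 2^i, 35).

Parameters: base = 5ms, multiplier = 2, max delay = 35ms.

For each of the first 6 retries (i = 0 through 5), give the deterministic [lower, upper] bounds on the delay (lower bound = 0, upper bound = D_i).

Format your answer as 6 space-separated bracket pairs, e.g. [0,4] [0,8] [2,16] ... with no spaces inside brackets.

Computing bounds per retry:
  i=0: D_i=min(5*2^0,35)=5, bounds=[0,5]
  i=1: D_i=min(5*2^1,35)=10, bounds=[0,10]
  i=2: D_i=min(5*2^2,35)=20, bounds=[0,20]
  i=3: D_i=min(5*2^3,35)=35, bounds=[0,35]
  i=4: D_i=min(5*2^4,35)=35, bounds=[0,35]
  i=5: D_i=min(5*2^5,35)=35, bounds=[0,35]

Answer: [0,5] [0,10] [0,20] [0,35] [0,35] [0,35]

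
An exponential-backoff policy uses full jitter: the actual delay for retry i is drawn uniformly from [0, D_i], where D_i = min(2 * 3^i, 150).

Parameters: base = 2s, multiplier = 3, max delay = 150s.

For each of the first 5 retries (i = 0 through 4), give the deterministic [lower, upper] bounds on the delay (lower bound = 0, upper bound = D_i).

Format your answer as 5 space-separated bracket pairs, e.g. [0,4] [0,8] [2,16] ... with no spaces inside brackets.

Answer: [0,2] [0,6] [0,18] [0,54] [0,150]

Derivation:
Computing bounds per retry:
  i=0: D_i=min(2*3^0,150)=2, bounds=[0,2]
  i=1: D_i=min(2*3^1,150)=6, bounds=[0,6]
  i=2: D_i=min(2*3^2,150)=18, bounds=[0,18]
  i=3: D_i=min(2*3^3,150)=54, bounds=[0,54]
  i=4: D_i=min(2*3^4,150)=150, bounds=[0,150]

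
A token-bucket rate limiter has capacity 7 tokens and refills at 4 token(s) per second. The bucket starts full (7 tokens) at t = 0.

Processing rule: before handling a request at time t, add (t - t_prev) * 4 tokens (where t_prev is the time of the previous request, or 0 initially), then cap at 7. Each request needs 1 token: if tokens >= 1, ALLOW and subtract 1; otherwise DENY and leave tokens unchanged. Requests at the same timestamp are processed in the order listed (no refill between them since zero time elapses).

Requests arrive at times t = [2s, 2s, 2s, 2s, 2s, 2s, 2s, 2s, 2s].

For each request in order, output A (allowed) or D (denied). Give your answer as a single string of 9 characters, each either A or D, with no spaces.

Answer: AAAAAAADD

Derivation:
Simulating step by step:
  req#1 t=2s: ALLOW
  req#2 t=2s: ALLOW
  req#3 t=2s: ALLOW
  req#4 t=2s: ALLOW
  req#5 t=2s: ALLOW
  req#6 t=2s: ALLOW
  req#7 t=2s: ALLOW
  req#8 t=2s: DENY
  req#9 t=2s: DENY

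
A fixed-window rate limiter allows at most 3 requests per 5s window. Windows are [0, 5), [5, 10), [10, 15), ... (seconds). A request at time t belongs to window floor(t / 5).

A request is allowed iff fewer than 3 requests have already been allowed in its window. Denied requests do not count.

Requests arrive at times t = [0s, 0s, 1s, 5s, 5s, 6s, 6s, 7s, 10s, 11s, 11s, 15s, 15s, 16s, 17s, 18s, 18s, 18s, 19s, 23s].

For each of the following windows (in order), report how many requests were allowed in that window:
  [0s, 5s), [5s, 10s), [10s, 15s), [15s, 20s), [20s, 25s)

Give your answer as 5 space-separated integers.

Answer: 3 3 3 3 1

Derivation:
Processing requests:
  req#1 t=0s (window 0): ALLOW
  req#2 t=0s (window 0): ALLOW
  req#3 t=1s (window 0): ALLOW
  req#4 t=5s (window 1): ALLOW
  req#5 t=5s (window 1): ALLOW
  req#6 t=6s (window 1): ALLOW
  req#7 t=6s (window 1): DENY
  req#8 t=7s (window 1): DENY
  req#9 t=10s (window 2): ALLOW
  req#10 t=11s (window 2): ALLOW
  req#11 t=11s (window 2): ALLOW
  req#12 t=15s (window 3): ALLOW
  req#13 t=15s (window 3): ALLOW
  req#14 t=16s (window 3): ALLOW
  req#15 t=17s (window 3): DENY
  req#16 t=18s (window 3): DENY
  req#17 t=18s (window 3): DENY
  req#18 t=18s (window 3): DENY
  req#19 t=19s (window 3): DENY
  req#20 t=23s (window 4): ALLOW

Allowed counts by window: 3 3 3 3 1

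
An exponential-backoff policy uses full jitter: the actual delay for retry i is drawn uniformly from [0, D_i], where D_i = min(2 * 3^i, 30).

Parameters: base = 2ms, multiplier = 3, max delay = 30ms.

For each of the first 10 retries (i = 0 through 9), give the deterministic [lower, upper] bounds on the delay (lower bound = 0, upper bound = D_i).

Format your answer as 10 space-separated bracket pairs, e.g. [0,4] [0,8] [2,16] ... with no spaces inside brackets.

Computing bounds per retry:
  i=0: D_i=min(2*3^0,30)=2, bounds=[0,2]
  i=1: D_i=min(2*3^1,30)=6, bounds=[0,6]
  i=2: D_i=min(2*3^2,30)=18, bounds=[0,18]
  i=3: D_i=min(2*3^3,30)=30, bounds=[0,30]
  i=4: D_i=min(2*3^4,30)=30, bounds=[0,30]
  i=5: D_i=min(2*3^5,30)=30, bounds=[0,30]
  i=6: D_i=min(2*3^6,30)=30, bounds=[0,30]
  i=7: D_i=min(2*3^7,30)=30, bounds=[0,30]
  i=8: D_i=min(2*3^8,30)=30, bounds=[0,30]
  i=9: D_i=min(2*3^9,30)=30, bounds=[0,30]

Answer: [0,2] [0,6] [0,18] [0,30] [0,30] [0,30] [0,30] [0,30] [0,30] [0,30]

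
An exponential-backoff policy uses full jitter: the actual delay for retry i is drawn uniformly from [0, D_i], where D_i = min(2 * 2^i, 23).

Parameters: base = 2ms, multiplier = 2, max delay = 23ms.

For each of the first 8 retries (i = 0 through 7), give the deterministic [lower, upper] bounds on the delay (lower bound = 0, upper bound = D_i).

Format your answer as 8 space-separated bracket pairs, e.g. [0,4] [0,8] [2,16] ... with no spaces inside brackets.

Computing bounds per retry:
  i=0: D_i=min(2*2^0,23)=2, bounds=[0,2]
  i=1: D_i=min(2*2^1,23)=4, bounds=[0,4]
  i=2: D_i=min(2*2^2,23)=8, bounds=[0,8]
  i=3: D_i=min(2*2^3,23)=16, bounds=[0,16]
  i=4: D_i=min(2*2^4,23)=23, bounds=[0,23]
  i=5: D_i=min(2*2^5,23)=23, bounds=[0,23]
  i=6: D_i=min(2*2^6,23)=23, bounds=[0,23]
  i=7: D_i=min(2*2^7,23)=23, bounds=[0,23]

Answer: [0,2] [0,4] [0,8] [0,16] [0,23] [0,23] [0,23] [0,23]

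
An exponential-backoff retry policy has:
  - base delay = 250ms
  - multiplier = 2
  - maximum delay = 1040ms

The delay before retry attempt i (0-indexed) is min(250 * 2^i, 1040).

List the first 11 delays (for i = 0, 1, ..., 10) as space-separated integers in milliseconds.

Computing each delay:
  i=0: min(250*2^0, 1040) = 250
  i=1: min(250*2^1, 1040) = 500
  i=2: min(250*2^2, 1040) = 1000
  i=3: min(250*2^3, 1040) = 1040
  i=4: min(250*2^4, 1040) = 1040
  i=5: min(250*2^5, 1040) = 1040
  i=6: min(250*2^6, 1040) = 1040
  i=7: min(250*2^7, 1040) = 1040
  i=8: min(250*2^8, 1040) = 1040
  i=9: min(250*2^9, 1040) = 1040
  i=10: min(250*2^10, 1040) = 1040

Answer: 250 500 1000 1040 1040 1040 1040 1040 1040 1040 1040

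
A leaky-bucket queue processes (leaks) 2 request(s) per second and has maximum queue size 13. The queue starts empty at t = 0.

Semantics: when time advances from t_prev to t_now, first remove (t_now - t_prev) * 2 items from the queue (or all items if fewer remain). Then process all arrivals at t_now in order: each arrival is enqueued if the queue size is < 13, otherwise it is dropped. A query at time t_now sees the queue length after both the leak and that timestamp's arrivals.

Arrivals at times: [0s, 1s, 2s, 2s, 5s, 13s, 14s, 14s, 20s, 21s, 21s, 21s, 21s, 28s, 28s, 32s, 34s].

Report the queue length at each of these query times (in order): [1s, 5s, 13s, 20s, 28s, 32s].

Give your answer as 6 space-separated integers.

Queue lengths at query times:
  query t=1s: backlog = 1
  query t=5s: backlog = 1
  query t=13s: backlog = 1
  query t=20s: backlog = 1
  query t=28s: backlog = 2
  query t=32s: backlog = 1

Answer: 1 1 1 1 2 1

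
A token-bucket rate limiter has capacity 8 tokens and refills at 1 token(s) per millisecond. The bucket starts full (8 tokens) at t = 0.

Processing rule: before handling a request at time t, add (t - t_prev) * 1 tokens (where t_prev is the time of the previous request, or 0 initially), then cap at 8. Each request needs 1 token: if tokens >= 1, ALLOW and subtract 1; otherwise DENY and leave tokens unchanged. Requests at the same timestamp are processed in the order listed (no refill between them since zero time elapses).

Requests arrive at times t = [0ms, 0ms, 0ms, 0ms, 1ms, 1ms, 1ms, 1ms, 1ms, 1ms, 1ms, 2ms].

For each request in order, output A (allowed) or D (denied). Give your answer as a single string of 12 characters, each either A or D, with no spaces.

Answer: AAAAAAAAADDA

Derivation:
Simulating step by step:
  req#1 t=0ms: ALLOW
  req#2 t=0ms: ALLOW
  req#3 t=0ms: ALLOW
  req#4 t=0ms: ALLOW
  req#5 t=1ms: ALLOW
  req#6 t=1ms: ALLOW
  req#7 t=1ms: ALLOW
  req#8 t=1ms: ALLOW
  req#9 t=1ms: ALLOW
  req#10 t=1ms: DENY
  req#11 t=1ms: DENY
  req#12 t=2ms: ALLOW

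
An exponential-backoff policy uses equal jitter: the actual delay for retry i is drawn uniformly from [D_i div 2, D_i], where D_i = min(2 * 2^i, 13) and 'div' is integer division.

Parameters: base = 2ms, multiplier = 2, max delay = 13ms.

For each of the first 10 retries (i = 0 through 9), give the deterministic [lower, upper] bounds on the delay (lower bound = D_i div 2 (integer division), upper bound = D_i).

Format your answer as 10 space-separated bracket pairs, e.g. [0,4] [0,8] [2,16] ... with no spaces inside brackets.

Answer: [1,2] [2,4] [4,8] [6,13] [6,13] [6,13] [6,13] [6,13] [6,13] [6,13]

Derivation:
Computing bounds per retry:
  i=0: D_i=min(2*2^0,13)=2, bounds=[1,2]
  i=1: D_i=min(2*2^1,13)=4, bounds=[2,4]
  i=2: D_i=min(2*2^2,13)=8, bounds=[4,8]
  i=3: D_i=min(2*2^3,13)=13, bounds=[6,13]
  i=4: D_i=min(2*2^4,13)=13, bounds=[6,13]
  i=5: D_i=min(2*2^5,13)=13, bounds=[6,13]
  i=6: D_i=min(2*2^6,13)=13, bounds=[6,13]
  i=7: D_i=min(2*2^7,13)=13, bounds=[6,13]
  i=8: D_i=min(2*2^8,13)=13, bounds=[6,13]
  i=9: D_i=min(2*2^9,13)=13, bounds=[6,13]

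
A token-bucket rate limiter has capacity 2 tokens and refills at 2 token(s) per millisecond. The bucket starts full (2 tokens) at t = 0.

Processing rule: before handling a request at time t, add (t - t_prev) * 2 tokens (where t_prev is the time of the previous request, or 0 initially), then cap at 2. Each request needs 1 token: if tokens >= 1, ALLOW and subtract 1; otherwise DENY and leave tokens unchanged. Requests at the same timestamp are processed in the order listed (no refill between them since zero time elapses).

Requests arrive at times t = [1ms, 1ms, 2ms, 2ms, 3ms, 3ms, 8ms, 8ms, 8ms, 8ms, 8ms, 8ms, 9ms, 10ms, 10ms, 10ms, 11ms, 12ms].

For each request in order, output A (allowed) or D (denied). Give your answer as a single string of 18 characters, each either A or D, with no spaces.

Answer: AAAAAAAADDDDAAADAA

Derivation:
Simulating step by step:
  req#1 t=1ms: ALLOW
  req#2 t=1ms: ALLOW
  req#3 t=2ms: ALLOW
  req#4 t=2ms: ALLOW
  req#5 t=3ms: ALLOW
  req#6 t=3ms: ALLOW
  req#7 t=8ms: ALLOW
  req#8 t=8ms: ALLOW
  req#9 t=8ms: DENY
  req#10 t=8ms: DENY
  req#11 t=8ms: DENY
  req#12 t=8ms: DENY
  req#13 t=9ms: ALLOW
  req#14 t=10ms: ALLOW
  req#15 t=10ms: ALLOW
  req#16 t=10ms: DENY
  req#17 t=11ms: ALLOW
  req#18 t=12ms: ALLOW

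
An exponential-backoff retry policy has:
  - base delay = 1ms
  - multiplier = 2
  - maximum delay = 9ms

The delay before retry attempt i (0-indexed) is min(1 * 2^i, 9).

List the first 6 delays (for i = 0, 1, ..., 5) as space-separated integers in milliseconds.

Computing each delay:
  i=0: min(1*2^0, 9) = 1
  i=1: min(1*2^1, 9) = 2
  i=2: min(1*2^2, 9) = 4
  i=3: min(1*2^3, 9) = 8
  i=4: min(1*2^4, 9) = 9
  i=5: min(1*2^5, 9) = 9

Answer: 1 2 4 8 9 9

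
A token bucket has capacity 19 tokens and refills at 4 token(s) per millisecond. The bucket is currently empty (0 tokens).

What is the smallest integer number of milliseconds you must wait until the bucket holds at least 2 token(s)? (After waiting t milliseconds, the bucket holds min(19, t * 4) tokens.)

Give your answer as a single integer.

Need t * 4 >= 2, so t >= 2/4.
Smallest integer t = ceil(2/4) = 1.

Answer: 1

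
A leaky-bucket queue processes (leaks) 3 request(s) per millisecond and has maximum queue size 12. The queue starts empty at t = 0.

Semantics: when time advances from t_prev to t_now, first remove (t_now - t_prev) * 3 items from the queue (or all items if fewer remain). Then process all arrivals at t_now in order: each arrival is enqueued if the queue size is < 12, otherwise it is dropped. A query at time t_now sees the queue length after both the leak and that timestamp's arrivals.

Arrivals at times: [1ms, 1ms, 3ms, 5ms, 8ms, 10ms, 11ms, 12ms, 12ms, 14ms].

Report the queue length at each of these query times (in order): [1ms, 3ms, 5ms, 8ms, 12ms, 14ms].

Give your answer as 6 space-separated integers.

Queue lengths at query times:
  query t=1ms: backlog = 2
  query t=3ms: backlog = 1
  query t=5ms: backlog = 1
  query t=8ms: backlog = 1
  query t=12ms: backlog = 2
  query t=14ms: backlog = 1

Answer: 2 1 1 1 2 1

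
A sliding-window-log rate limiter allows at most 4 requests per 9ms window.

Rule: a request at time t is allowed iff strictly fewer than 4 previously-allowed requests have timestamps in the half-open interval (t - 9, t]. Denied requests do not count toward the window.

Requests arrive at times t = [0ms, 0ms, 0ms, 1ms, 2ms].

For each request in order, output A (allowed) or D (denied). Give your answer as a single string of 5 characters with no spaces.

Tracking allowed requests in the window:
  req#1 t=0ms: ALLOW
  req#2 t=0ms: ALLOW
  req#3 t=0ms: ALLOW
  req#4 t=1ms: ALLOW
  req#5 t=2ms: DENY

Answer: AAAAD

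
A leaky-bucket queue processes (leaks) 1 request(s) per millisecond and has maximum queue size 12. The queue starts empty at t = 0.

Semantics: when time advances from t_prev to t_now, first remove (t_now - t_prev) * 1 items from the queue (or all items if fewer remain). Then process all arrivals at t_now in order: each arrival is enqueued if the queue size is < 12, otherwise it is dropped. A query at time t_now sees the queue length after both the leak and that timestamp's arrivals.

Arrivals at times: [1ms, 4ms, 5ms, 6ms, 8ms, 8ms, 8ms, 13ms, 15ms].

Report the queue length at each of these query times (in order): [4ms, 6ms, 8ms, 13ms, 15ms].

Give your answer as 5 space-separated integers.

Answer: 1 1 3 1 1

Derivation:
Queue lengths at query times:
  query t=4ms: backlog = 1
  query t=6ms: backlog = 1
  query t=8ms: backlog = 3
  query t=13ms: backlog = 1
  query t=15ms: backlog = 1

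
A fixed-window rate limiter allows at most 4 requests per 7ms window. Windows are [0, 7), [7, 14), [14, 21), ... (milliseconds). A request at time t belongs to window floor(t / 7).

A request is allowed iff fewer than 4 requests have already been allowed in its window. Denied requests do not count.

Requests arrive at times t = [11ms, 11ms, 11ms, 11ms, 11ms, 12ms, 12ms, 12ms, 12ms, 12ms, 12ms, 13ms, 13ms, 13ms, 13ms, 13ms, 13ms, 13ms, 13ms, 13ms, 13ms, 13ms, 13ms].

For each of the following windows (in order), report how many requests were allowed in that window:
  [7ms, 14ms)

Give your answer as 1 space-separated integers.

Processing requests:
  req#1 t=11ms (window 1): ALLOW
  req#2 t=11ms (window 1): ALLOW
  req#3 t=11ms (window 1): ALLOW
  req#4 t=11ms (window 1): ALLOW
  req#5 t=11ms (window 1): DENY
  req#6 t=12ms (window 1): DENY
  req#7 t=12ms (window 1): DENY
  req#8 t=12ms (window 1): DENY
  req#9 t=12ms (window 1): DENY
  req#10 t=12ms (window 1): DENY
  req#11 t=12ms (window 1): DENY
  req#12 t=13ms (window 1): DENY
  req#13 t=13ms (window 1): DENY
  req#14 t=13ms (window 1): DENY
  req#15 t=13ms (window 1): DENY
  req#16 t=13ms (window 1): DENY
  req#17 t=13ms (window 1): DENY
  req#18 t=13ms (window 1): DENY
  req#19 t=13ms (window 1): DENY
  req#20 t=13ms (window 1): DENY
  req#21 t=13ms (window 1): DENY
  req#22 t=13ms (window 1): DENY
  req#23 t=13ms (window 1): DENY

Allowed counts by window: 4

Answer: 4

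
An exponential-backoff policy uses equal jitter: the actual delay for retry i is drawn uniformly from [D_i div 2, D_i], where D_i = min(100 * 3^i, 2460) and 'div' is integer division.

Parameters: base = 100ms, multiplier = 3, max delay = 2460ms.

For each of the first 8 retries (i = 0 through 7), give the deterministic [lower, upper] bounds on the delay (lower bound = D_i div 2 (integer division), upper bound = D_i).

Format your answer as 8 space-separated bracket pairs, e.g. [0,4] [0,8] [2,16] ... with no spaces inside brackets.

Computing bounds per retry:
  i=0: D_i=min(100*3^0,2460)=100, bounds=[50,100]
  i=1: D_i=min(100*3^1,2460)=300, bounds=[150,300]
  i=2: D_i=min(100*3^2,2460)=900, bounds=[450,900]
  i=3: D_i=min(100*3^3,2460)=2460, bounds=[1230,2460]
  i=4: D_i=min(100*3^4,2460)=2460, bounds=[1230,2460]
  i=5: D_i=min(100*3^5,2460)=2460, bounds=[1230,2460]
  i=6: D_i=min(100*3^6,2460)=2460, bounds=[1230,2460]
  i=7: D_i=min(100*3^7,2460)=2460, bounds=[1230,2460]

Answer: [50,100] [150,300] [450,900] [1230,2460] [1230,2460] [1230,2460] [1230,2460] [1230,2460]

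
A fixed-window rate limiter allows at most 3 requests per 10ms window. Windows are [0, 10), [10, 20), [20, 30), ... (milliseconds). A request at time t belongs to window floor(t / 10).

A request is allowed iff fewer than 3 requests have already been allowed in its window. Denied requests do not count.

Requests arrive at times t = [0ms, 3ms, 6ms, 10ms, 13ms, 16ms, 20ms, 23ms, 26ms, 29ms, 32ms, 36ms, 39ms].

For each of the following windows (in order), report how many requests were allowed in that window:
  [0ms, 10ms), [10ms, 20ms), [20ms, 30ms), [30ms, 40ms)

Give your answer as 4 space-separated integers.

Answer: 3 3 3 3

Derivation:
Processing requests:
  req#1 t=0ms (window 0): ALLOW
  req#2 t=3ms (window 0): ALLOW
  req#3 t=6ms (window 0): ALLOW
  req#4 t=10ms (window 1): ALLOW
  req#5 t=13ms (window 1): ALLOW
  req#6 t=16ms (window 1): ALLOW
  req#7 t=20ms (window 2): ALLOW
  req#8 t=23ms (window 2): ALLOW
  req#9 t=26ms (window 2): ALLOW
  req#10 t=29ms (window 2): DENY
  req#11 t=32ms (window 3): ALLOW
  req#12 t=36ms (window 3): ALLOW
  req#13 t=39ms (window 3): ALLOW

Allowed counts by window: 3 3 3 3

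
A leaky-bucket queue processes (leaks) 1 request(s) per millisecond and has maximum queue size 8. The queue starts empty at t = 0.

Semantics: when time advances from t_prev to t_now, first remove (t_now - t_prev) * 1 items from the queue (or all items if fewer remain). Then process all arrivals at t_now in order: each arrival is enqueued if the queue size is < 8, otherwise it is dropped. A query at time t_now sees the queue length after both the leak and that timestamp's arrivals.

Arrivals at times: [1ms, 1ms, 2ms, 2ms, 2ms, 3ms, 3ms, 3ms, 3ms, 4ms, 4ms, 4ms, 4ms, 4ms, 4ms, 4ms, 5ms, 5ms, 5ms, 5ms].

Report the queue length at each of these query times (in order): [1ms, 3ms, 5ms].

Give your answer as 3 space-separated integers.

Queue lengths at query times:
  query t=1ms: backlog = 2
  query t=3ms: backlog = 7
  query t=5ms: backlog = 8

Answer: 2 7 8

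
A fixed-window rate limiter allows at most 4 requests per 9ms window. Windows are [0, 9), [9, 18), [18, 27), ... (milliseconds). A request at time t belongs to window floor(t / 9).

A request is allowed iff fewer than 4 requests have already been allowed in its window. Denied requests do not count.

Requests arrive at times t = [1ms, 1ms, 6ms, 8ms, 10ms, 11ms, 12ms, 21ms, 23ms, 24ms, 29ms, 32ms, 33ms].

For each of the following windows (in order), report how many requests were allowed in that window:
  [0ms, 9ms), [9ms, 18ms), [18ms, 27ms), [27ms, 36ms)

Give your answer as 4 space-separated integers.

Processing requests:
  req#1 t=1ms (window 0): ALLOW
  req#2 t=1ms (window 0): ALLOW
  req#3 t=6ms (window 0): ALLOW
  req#4 t=8ms (window 0): ALLOW
  req#5 t=10ms (window 1): ALLOW
  req#6 t=11ms (window 1): ALLOW
  req#7 t=12ms (window 1): ALLOW
  req#8 t=21ms (window 2): ALLOW
  req#9 t=23ms (window 2): ALLOW
  req#10 t=24ms (window 2): ALLOW
  req#11 t=29ms (window 3): ALLOW
  req#12 t=32ms (window 3): ALLOW
  req#13 t=33ms (window 3): ALLOW

Allowed counts by window: 4 3 3 3

Answer: 4 3 3 3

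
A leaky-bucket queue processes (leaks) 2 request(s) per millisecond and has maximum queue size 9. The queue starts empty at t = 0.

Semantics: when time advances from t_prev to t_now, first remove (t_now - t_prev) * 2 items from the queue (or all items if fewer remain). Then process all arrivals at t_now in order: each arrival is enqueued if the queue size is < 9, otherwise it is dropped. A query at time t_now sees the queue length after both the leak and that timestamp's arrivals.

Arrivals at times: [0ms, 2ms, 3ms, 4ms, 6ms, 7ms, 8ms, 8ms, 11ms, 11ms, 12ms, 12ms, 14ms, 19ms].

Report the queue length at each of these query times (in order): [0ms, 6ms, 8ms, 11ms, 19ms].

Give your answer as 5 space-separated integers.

Queue lengths at query times:
  query t=0ms: backlog = 1
  query t=6ms: backlog = 1
  query t=8ms: backlog = 2
  query t=11ms: backlog = 2
  query t=19ms: backlog = 1

Answer: 1 1 2 2 1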